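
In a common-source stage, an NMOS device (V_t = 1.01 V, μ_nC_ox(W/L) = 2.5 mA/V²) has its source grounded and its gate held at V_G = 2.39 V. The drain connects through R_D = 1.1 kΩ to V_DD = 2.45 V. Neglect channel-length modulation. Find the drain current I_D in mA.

I_D = 1.66 mA

V_GS = V_G = 2.39 V, so V_ov = 2.39 − 1.01 = 1.38 V.
Assume saturation: I_D = ½ k_n V_ov² = 0.5 × 2.5 × 1.38² = 2.38 mA, giving V_DS = V_DD − I_D R_D = 2.45 − 2.38 × 1.1 = -0.169 V.
But -0.169 V < V_ov = 1.38 V, so the device is actually in triode.
In triode I_D = k_n[V_ov V_DS − ½ V_DS²] and I_D = (V_DD − V_DS)/R_D. Equating: 1.38 V_DS² − 4.795 V_DS + 2.45 = 0, giving V_DS = 0.622 V (the root below V_ov).
I_D = (2.45 − 0.622) / 1.1 = 1.66 mA.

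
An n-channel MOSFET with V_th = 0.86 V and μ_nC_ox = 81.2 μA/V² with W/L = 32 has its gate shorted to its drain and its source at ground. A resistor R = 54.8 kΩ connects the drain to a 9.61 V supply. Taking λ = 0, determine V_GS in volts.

With gate tied to drain, V_GS = V_DS ≥ V_GS − V_th, so the device is in saturation.
k_n = μ_nC_ox · (W/L) = 2.598 mA/V².
KCL at the drain: ½ k_n (V_GS − V_th)² = (V_DD − V_GS)/R.
Let x = V_GS − 0.86. Then 71.2 x² + x − 8.75 = 0, giving x = 0.344 V (positive root), so V_GS = 1.2 V.
I_D = (V_DD − V_GS)/R = (9.61 − 1.2) / 54.8 = 0.153 mA.

V_GS = 1.20 V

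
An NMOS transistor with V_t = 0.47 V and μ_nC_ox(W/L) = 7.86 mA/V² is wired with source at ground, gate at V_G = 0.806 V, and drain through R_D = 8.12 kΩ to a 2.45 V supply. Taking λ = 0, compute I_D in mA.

I_D = 0.285 mA

V_GS = V_G = 0.806 V, so V_ov = 0.806 − 0.47 = 0.336 V.
Assume saturation: I_D = ½ k_n V_ov² = 0.5 × 7.86 × 0.336² = 0.444 mA, giving V_DS = V_DD − I_D R_D = 2.45 − 0.444 × 8.12 = -1.15 V.
But -1.15 V < V_ov = 0.336 V, so the device is actually in triode.
In triode I_D = k_n[V_ov V_DS − ½ V_DS²] and I_D = (V_DD − V_DS)/R_D. Equating: 31.9 V_DS² − 22.44 V_DS + 2.45 = 0, giving V_DS = 0.135 V (the root below V_ov).
I_D = (2.45 − 0.135) / 8.12 = 0.285 mA.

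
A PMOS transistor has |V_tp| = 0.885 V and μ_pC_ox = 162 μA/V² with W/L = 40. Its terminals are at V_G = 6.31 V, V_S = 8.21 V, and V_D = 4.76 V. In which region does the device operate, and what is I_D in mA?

V_SG = V_S − V_G = 8.21 − 6.31 = 1.9 V; V_SD = V_S − V_D = 8.21 − 4.76 = 3.45 V.
k_p = μ_pC_ox · (W/L) = 6.48 mA/V².
V_ov = V_SG − |V_tp| = 1.9 − 0.885 = 1.02 V.
Since V_SD = 3.45 V ≥ V_ov = 1.02 V, the device is in saturation.
I_D = ½ k_p V_ov² = 0.5 × 6.48 × 1.02² = 3.34 mA.

Saturation; I_D = 3.34 mA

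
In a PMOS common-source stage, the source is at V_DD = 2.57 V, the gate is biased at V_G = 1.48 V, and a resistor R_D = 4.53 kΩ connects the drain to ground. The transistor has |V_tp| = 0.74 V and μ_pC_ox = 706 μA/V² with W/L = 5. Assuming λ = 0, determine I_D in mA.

I_D = 0.216 mA

V_SG = V_DD − V_G = 2.57 − 1.48 = 1.09 V, so V_ov = 1.09 − 0.74 = 0.35 V.
k_p = μ_pC_ox · (W/L) = 3.53 mA/V².
Assume saturation: I_D = ½ k_p V_ov² = 0.5 × 3.53 × 0.35² = 0.216 mA, giving V_SD = V_DD − I_D R_D = 2.57 − 0.216 × 4.53 = 1.59 V.
V_SD = 1.59 V ≥ V_ov = 0.35 V, confirming saturation.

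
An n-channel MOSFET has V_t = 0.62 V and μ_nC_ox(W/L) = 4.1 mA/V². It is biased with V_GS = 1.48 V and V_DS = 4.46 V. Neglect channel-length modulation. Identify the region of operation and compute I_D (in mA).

Saturation; I_D = 1.52 mA

V_ov = V_GS − V_t = 1.48 − 0.62 = 0.86 V.
Since V_DS = 4.46 V ≥ V_ov = 0.86 V, the device is in saturation.
I_D = ½ k_n V_ov² = 0.5 × 4.1 × 0.86² = 1.52 mA.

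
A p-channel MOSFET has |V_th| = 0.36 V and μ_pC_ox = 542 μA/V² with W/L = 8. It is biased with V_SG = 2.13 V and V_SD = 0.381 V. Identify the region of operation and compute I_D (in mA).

Triode; I_D = 2.61 mA

k_p = μ_pC_ox · (W/L) = 4.336 mA/V².
V_ov = V_SG − |V_th| = 2.13 − 0.36 = 1.77 V.
Since V_SD = 0.381 V < V_ov = 1.77 V, the device is in the triode region.
I_D = k_p [V_ov · V_SD − ½ V_SD²] = 4.336 × [1.77 × 0.381 − 0.5 × 0.381²] = 2.61 mA.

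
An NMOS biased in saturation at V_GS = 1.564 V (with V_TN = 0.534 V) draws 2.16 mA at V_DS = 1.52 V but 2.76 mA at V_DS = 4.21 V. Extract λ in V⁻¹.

With V_GS fixed, I_D ∝ (1 + λ V_DS) in saturation, so I_D2/I_D1 = (1 + λ V_DS2)/(1 + λ V_DS1).
2.76/2.16 = 1.278 = (1 + 4.21 λ)/(1 + 1.52 λ).
Solving: λ (I_D1 V_DS2 − I_D2 V_DS1) = I_D2 − I_D1, so λ = (2.76 − 2.16) / (2.16 × 4.21 − 2.76 × 1.52) = 0.6 / 4.9 = 0.122 V⁻¹.

λ = 0.122 V⁻¹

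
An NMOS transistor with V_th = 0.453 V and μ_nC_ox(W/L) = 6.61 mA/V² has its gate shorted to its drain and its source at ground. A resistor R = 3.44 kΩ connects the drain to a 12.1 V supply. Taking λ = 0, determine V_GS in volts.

With gate tied to drain, V_GS = V_DS ≥ V_GS − V_th, so the device is in saturation.
KCL at the drain: ½ k_n (V_GS − V_th)² = (V_DD − V_GS)/R.
Let x = V_GS − 0.453. Then 11.4 x² + x − 11.65 = 0, giving x = 0.969 V (positive root), so V_GS = 1.42 V.
I_D = (V_DD − V_GS)/R = (12.1 − 1.42) / 3.44 = 3.1 mA.

V_GS = 1.42 V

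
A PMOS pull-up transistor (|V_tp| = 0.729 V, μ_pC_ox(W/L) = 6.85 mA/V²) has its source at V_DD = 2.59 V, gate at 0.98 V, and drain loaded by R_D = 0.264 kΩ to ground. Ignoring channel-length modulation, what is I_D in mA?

I_D = 2.66 mA

V_SG = V_DD − V_G = 2.59 − 0.98 = 1.61 V, so V_ov = 1.61 − 0.729 = 0.881 V.
Assume saturation: I_D = ½ k_p V_ov² = 0.5 × 6.85 × 0.881² = 2.66 mA, giving V_SD = V_DD − I_D R_D = 2.59 − 2.66 × 0.264 = 1.89 V.
V_SD = 1.89 V ≥ V_ov = 0.881 V, confirming saturation.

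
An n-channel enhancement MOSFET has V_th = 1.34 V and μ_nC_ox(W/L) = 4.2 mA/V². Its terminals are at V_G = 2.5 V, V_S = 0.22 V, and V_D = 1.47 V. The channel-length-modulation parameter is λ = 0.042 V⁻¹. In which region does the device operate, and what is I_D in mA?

Saturation; I_D = 1.95 mA

V_GS = V_G − V_S = 2.5 − 0.22 = 2.28 V; V_DS = V_D − V_S = 1.47 − 0.22 = 1.25 V.
V_ov = V_GS − V_th = 2.28 − 1.34 = 0.94 V.
Since V_DS = 1.25 V ≥ V_ov = 0.94 V, the device is in saturation.
I_D = ½ k_n V_ov² (1 + λ V_DS) = 0.5 × 4.2 × 0.94² × (1 + 0.042 × 1.25) = 1.95 mA.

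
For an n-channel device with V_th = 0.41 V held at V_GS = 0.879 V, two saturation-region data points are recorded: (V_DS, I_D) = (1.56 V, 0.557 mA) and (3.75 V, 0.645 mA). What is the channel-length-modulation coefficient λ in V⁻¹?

With V_GS fixed, I_D ∝ (1 + λ V_DS) in saturation, so I_D2/I_D1 = (1 + λ V_DS2)/(1 + λ V_DS1).
0.645/0.557 = 1.158 = (1 + 3.75 λ)/(1 + 1.56 λ).
Solving: λ (I_D1 V_DS2 − I_D2 V_DS1) = I_D2 − I_D1, so λ = (0.645 − 0.557) / (0.557 × 3.75 − 0.645 × 1.56) = 0.088 / 1.08 = 0.0813 V⁻¹.

λ = 0.0813 V⁻¹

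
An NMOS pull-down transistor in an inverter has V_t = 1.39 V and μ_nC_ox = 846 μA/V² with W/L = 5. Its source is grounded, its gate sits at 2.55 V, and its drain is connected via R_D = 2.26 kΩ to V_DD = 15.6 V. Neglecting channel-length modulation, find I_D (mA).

V_GS = V_G = 2.55 V, so V_ov = 2.55 − 1.39 = 1.16 V.
k_n = μ_nC_ox · (W/L) = 4.23 mA/V².
Assume saturation: I_D = ½ k_n V_ov² = 0.5 × 4.23 × 1.16² = 2.85 mA, giving V_DS = V_DD − I_D R_D = 15.6 − 2.85 × 2.26 = 9.17 V.
V_DS = 9.17 V ≥ V_ov = 1.16 V, confirming saturation.

I_D = 2.85 mA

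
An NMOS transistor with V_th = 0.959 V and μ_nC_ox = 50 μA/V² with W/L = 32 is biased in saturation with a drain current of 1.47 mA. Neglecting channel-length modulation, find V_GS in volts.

V_GS = 2.31 V

k_n = μ_nC_ox · (W/L) = 1.6 mA/V².
In saturation I_D = ½ k_n (V_GS − V_th)², so V_GS − V_th = √(2 I_D / k_n) = √(2 × 1.47 / 1.6) = 1.36 V.
V_GS = 0.959 + 1.36 = 2.31 V.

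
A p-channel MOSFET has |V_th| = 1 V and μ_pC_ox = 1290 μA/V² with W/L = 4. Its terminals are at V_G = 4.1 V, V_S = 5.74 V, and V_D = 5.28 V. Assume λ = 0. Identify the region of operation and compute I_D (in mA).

Triode; I_D = 0.973 mA

V_SG = V_S − V_G = 5.74 − 4.1 = 1.64 V; V_SD = V_S − V_D = 5.74 − 5.28 = 0.46 V.
k_p = μ_pC_ox · (W/L) = 5.16 mA/V².
V_ov = V_SG − |V_th| = 1.64 − 1 = 0.64 V.
Since V_SD = 0.46 V < V_ov = 0.64 V, the device is in the triode region.
I_D = k_p [V_ov · V_SD − ½ V_SD²] = 5.16 × [0.64 × 0.46 − 0.5 × 0.46²] = 0.973 mA.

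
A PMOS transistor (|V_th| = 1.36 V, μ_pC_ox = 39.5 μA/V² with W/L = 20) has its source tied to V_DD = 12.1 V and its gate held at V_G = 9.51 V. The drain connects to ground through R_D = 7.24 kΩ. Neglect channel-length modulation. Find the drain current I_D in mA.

V_SG = V_DD − V_G = 12.1 − 9.51 = 2.59 V, so V_ov = 2.59 − 1.36 = 1.23 V.
k_p = μ_pC_ox · (W/L) = 0.79 mA/V².
Assume saturation: I_D = ½ k_p V_ov² = 0.5 × 0.79 × 1.23² = 0.598 mA, giving V_SD = V_DD − I_D R_D = 12.1 − 0.598 × 7.24 = 7.77 V.
V_SD = 7.77 V ≥ V_ov = 1.23 V, confirming saturation.

I_D = 0.598 mA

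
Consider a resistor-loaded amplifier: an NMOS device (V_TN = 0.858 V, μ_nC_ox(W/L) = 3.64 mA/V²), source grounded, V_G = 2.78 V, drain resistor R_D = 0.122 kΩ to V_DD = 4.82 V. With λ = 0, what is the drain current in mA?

V_GS = V_G = 2.78 V, so V_ov = 2.78 − 0.858 = 1.92 V.
Assume saturation: I_D = ½ k_n V_ov² = 0.5 × 3.64 × 1.92² = 6.72 mA, giving V_DS = V_DD − I_D R_D = 4.82 − 6.72 × 0.122 = 4 V.
V_DS = 4 V ≥ V_ov = 1.92 V, confirming saturation.

I_D = 6.72 mA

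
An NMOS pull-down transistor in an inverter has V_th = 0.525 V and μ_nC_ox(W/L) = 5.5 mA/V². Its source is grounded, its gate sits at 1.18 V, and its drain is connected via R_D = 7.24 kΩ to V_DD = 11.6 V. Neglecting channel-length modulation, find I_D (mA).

V_GS = V_G = 1.18 V, so V_ov = 1.18 − 0.525 = 0.655 V.
Assume saturation: I_D = ½ k_n V_ov² = 0.5 × 5.5 × 0.655² = 1.18 mA, giving V_DS = V_DD − I_D R_D = 11.6 − 1.18 × 7.24 = 3.06 V.
V_DS = 3.06 V ≥ V_ov = 0.655 V, confirming saturation.

I_D = 1.18 mA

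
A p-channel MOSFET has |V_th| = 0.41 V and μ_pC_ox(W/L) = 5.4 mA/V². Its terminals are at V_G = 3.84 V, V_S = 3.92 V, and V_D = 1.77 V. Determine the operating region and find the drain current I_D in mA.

V_SG = V_S − V_G = 3.92 − 3.84 = 0.08 V; V_SD = V_S − V_D = 3.92 − 1.77 = 2.15 V.
V_SG = 0.08 V < |V_th| = 0.41 V, so the transistor is in cutoff.

Cutoff; I_D = 0 mA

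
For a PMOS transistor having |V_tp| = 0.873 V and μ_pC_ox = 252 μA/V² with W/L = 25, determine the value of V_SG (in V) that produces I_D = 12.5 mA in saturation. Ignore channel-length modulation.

k_p = μ_pC_ox · (W/L) = 6.3 mA/V².
In saturation I_D = ½ k_p (V_SG − |V_tp|)², so V_SG − |V_tp| = √(2 I_D / k_p) = √(2 × 12.5 / 6.3) = 1.99 V.
V_SG = 0.873 + 1.99 = 2.87 V.

V_SG = 2.87 V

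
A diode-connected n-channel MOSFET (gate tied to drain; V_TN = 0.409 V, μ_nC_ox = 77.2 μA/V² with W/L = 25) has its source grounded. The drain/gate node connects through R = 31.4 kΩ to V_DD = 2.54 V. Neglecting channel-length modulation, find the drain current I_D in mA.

I_D = 0.0599 mA

With gate tied to drain, V_GS = V_DS ≥ V_GS − V_TN, so the device is in saturation.
k_n = μ_nC_ox · (W/L) = 1.93 mA/V².
KCL at the drain: ½ k_n (V_GS − V_TN)² = (V_DD − V_GS)/R.
Let x = V_GS − 0.409. Then 30.3 x² + x − 2.131 = 0, giving x = 0.249 V (positive root), so V_GS = 0.658 V.
I_D = (V_DD − V_GS)/R = (2.54 − 0.658) / 31.4 = 0.0599 mA.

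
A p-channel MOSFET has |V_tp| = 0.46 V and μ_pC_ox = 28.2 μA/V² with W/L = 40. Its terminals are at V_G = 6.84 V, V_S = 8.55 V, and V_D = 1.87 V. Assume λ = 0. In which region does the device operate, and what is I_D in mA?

Saturation; I_D = 0.881 mA

V_SG = V_S − V_G = 8.55 − 6.84 = 1.71 V; V_SD = V_S − V_D = 8.55 − 1.87 = 6.68 V.
k_p = μ_pC_ox · (W/L) = 1.128 mA/V².
V_ov = V_SG − |V_tp| = 1.71 − 0.46 = 1.25 V.
Since V_SD = 6.68 V ≥ V_ov = 1.25 V, the device is in saturation.
I_D = ½ k_p V_ov² = 0.5 × 1.128 × 1.25² = 0.881 mA.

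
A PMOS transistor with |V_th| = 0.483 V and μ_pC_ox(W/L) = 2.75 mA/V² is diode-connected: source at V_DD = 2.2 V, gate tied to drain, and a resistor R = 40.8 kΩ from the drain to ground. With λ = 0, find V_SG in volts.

V_SG = 0.649 V

With gate tied to drain, V_SG = V_SD ≥ V_SG − |V_th|, so the device is in saturation.
KCL at the drain: ½ k_p (V_SG − |V_th|)² = (V_DD − V_SG)/R.
Let x = V_SG − 0.483. Then 56.1 x² + x − 1.717 = 0, giving x = 0.166 V (positive root), so V_SG = 0.649 V.
I_D = (V_DD − V_SG)/R = (2.2 − 0.649) / 40.8 = 0.038 mA.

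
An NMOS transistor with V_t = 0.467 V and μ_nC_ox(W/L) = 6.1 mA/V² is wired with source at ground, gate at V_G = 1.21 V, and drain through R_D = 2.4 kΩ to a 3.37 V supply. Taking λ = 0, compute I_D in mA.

I_D = 1.25 mA

V_GS = V_G = 1.21 V, so V_ov = 1.21 − 0.467 = 0.743 V.
Assume saturation: I_D = ½ k_n V_ov² = 0.5 × 6.1 × 0.743² = 1.68 mA, giving V_DS = V_DD − I_D R_D = 3.37 − 1.68 × 2.4 = -0.671 V.
But -0.671 V < V_ov = 0.743 V, so the device is actually in triode.
In triode I_D = k_n[V_ov V_DS − ½ V_DS²] and I_D = (V_DD − V_DS)/R_D. Equating: 7.32 V_DS² − 11.88 V_DS + 3.37 = 0, giving V_DS = 0.367 V (the root below V_ov).
I_D = (3.37 − 0.367) / 2.4 = 1.25 mA.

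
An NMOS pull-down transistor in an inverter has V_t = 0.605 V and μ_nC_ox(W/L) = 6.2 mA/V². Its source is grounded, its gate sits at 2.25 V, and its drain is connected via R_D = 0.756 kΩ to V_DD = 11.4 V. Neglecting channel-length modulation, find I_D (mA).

I_D = 8.39 mA

V_GS = V_G = 2.25 V, so V_ov = 2.25 − 0.605 = 1.65 V.
Assume saturation: I_D = ½ k_n V_ov² = 0.5 × 6.2 × 1.65² = 8.39 mA, giving V_DS = V_DD − I_D R_D = 11.4 − 8.39 × 0.756 = 5.06 V.
V_DS = 5.06 V ≥ V_ov = 1.65 V, confirming saturation.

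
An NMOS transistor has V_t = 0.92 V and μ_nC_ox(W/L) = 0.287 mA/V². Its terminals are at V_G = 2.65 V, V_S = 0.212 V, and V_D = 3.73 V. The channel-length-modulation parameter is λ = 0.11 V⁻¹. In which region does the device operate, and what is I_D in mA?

V_GS = V_G − V_S = 2.65 − 0.212 = 2.44 V; V_DS = V_D − V_S = 3.73 − 0.212 = 3.52 V.
V_ov = V_GS − V_t = 2.44 − 0.92 = 1.52 V.
Since V_DS = 3.52 V ≥ V_ov = 1.52 V, the device is in saturation.
I_D = ½ k_n V_ov² (1 + λ V_DS) = 0.5 × 0.287 × 1.52² × (1 + 0.11 × 3.52) = 0.459 mA.

Saturation; I_D = 0.459 mA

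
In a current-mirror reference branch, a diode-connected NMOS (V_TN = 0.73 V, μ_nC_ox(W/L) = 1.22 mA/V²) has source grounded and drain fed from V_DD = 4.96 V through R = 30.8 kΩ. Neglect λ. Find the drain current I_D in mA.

I_D = 0.123 mA

With gate tied to drain, V_GS = V_DS ≥ V_GS − V_TN, so the device is in saturation.
KCL at the drain: ½ k_n (V_GS − V_TN)² = (V_DD − V_GS)/R.
Let x = V_GS − 0.73. Then 18.8 x² + x − 4.23 = 0, giving x = 0.449 V (positive root), so V_GS = 1.18 V.
I_D = (V_DD − V_GS)/R = (4.96 − 1.18) / 30.8 = 0.123 mA.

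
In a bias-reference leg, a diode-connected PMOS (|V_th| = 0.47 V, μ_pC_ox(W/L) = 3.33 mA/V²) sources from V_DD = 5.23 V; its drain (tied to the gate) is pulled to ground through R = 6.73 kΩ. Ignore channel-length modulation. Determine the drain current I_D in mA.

I_D = 0.617 mA

With gate tied to drain, V_SG = V_SD ≥ V_SG − |V_th|, so the device is in saturation.
KCL at the drain: ½ k_p (V_SG − |V_th|)² = (V_DD − V_SG)/R.
Let x = V_SG − 0.47. Then 11.2 x² + x − 4.76 = 0, giving x = 0.609 V (positive root), so V_SG = 1.08 V.
I_D = (V_DD − V_SG)/R = (5.23 − 1.08) / 6.73 = 0.617 mA.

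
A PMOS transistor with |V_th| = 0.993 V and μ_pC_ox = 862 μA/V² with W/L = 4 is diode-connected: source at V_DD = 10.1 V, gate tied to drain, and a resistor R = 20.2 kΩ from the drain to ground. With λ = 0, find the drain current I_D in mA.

With gate tied to drain, V_SG = V_SD ≥ V_SG − |V_th|, so the device is in saturation.
k_p = μ_pC_ox · (W/L) = 3.448 mA/V².
KCL at the drain: ½ k_p (V_SG − |V_th|)² = (V_DD − V_SG)/R.
Let x = V_SG − 0.993. Then 34.8 x² + x − 9.107 = 0, giving x = 0.497 V (positive root), so V_SG = 1.49 V.
I_D = (V_DD − V_SG)/R = (10.1 − 1.49) / 20.2 = 0.426 mA.

I_D = 0.426 mA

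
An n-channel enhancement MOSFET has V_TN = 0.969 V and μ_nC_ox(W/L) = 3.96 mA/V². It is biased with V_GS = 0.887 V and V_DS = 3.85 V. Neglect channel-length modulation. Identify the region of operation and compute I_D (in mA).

V_GS = 0.887 V < V_TN = 0.969 V, so the transistor is in cutoff.

Cutoff; I_D = 0 mA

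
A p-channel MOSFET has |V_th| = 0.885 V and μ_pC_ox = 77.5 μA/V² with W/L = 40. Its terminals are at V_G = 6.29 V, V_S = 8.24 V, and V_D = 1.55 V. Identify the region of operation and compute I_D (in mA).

V_SG = V_S − V_G = 8.24 − 6.29 = 1.95 V; V_SD = V_S − V_D = 8.24 − 1.55 = 6.69 V.
k_p = μ_pC_ox · (W/L) = 3.1 mA/V².
V_ov = V_SG − |V_th| = 1.95 − 0.885 = 1.07 V.
Since V_SD = 6.69 V ≥ V_ov = 1.07 V, the device is in saturation.
I_D = ½ k_p V_ov² = 0.5 × 3.1 × 1.07² = 1.76 mA.

Saturation; I_D = 1.76 mA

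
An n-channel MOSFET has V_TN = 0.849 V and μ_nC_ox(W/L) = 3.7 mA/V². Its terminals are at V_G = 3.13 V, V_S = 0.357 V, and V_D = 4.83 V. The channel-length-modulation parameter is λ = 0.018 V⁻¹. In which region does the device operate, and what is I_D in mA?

Saturation; I_D = 7.40 mA

V_GS = V_G − V_S = 3.13 − 0.357 = 2.77 V; V_DS = V_D − V_S = 4.83 − 0.357 = 4.47 V.
V_ov = V_GS − V_TN = 2.77 − 0.849 = 1.92 V.
Since V_DS = 4.47 V ≥ V_ov = 1.92 V, the device is in saturation.
I_D = ½ k_n V_ov² (1 + λ V_DS) = 0.5 × 3.7 × 1.92² × (1 + 0.018 × 4.47) = 7.4 mA.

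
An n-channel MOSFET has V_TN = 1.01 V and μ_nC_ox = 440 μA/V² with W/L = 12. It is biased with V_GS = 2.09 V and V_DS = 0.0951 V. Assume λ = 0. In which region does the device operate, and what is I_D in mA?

Triode; I_D = 0.518 mA

k_n = μ_nC_ox · (W/L) = 5.28 mA/V².
V_ov = V_GS − V_TN = 2.09 − 1.01 = 1.08 V.
Since V_DS = 0.0951 V < V_ov = 1.08 V, the device is in the triode region.
I_D = k_n [V_ov · V_DS − ½ V_DS²] = 5.28 × [1.08 × 0.0951 − 0.5 × 0.0951²] = 0.518 mA.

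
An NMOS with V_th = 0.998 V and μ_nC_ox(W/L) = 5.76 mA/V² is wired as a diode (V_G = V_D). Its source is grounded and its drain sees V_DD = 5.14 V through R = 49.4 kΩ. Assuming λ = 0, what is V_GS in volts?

V_GS = 1.17 V

With gate tied to drain, V_GS = V_DS ≥ V_GS − V_th, so the device is in saturation.
KCL at the drain: ½ k_n (V_GS − V_th)² = (V_DD − V_GS)/R.
Let x = V_GS − 0.998. Then 142 x² + x − 4.142 = 0, giving x = 0.167 V (positive root), so V_GS = 1.17 V.
I_D = (V_DD − V_GS)/R = (5.14 − 1.17) / 49.4 = 0.0805 mA.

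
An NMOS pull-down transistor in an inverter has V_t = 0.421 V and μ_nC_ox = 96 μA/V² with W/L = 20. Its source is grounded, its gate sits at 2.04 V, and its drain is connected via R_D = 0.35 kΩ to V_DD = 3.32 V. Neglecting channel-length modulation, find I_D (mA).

V_GS = V_G = 2.04 V, so V_ov = 2.04 − 0.421 = 1.62 V.
k_n = μ_nC_ox · (W/L) = 1.92 mA/V².
Assume saturation: I_D = ½ k_n V_ov² = 0.5 × 1.92 × 1.62² = 2.52 mA, giving V_DS = V_DD − I_D R_D = 3.32 − 2.52 × 0.35 = 2.44 V.
V_DS = 2.44 V ≥ V_ov = 1.62 V, confirming saturation.

I_D = 2.52 mA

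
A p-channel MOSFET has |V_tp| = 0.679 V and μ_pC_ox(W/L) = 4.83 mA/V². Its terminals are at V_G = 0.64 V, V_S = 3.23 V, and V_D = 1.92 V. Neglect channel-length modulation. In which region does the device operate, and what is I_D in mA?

V_SG = V_S − V_G = 3.23 − 0.64 = 2.59 V; V_SD = V_S − V_D = 3.23 − 1.92 = 1.31 V.
V_ov = V_SG − |V_tp| = 2.59 − 0.679 = 1.91 V.
Since V_SD = 1.31 V < V_ov = 1.91 V, the device is in the triode region.
I_D = k_p [V_ov · V_SD − ½ V_SD²] = 4.83 × [1.91 × 1.31 − 0.5 × 1.31²] = 7.95 mA.

Triode; I_D = 7.95 mA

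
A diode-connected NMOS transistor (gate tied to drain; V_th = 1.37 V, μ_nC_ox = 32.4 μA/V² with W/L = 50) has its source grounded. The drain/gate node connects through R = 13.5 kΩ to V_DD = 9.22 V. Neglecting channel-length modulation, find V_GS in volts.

V_GS = 2.17 V

With gate tied to drain, V_GS = V_DS ≥ V_GS − V_th, so the device is in saturation.
k_n = μ_nC_ox · (W/L) = 1.62 mA/V².
KCL at the drain: ½ k_n (V_GS − V_th)² = (V_DD − V_GS)/R.
Let x = V_GS − 1.37. Then 10.9 x² + x − 7.85 = 0, giving x = 0.803 V (positive root), so V_GS = 2.17 V.
I_D = (V_DD − V_GS)/R = (9.22 − 2.17) / 13.5 = 0.522 mA.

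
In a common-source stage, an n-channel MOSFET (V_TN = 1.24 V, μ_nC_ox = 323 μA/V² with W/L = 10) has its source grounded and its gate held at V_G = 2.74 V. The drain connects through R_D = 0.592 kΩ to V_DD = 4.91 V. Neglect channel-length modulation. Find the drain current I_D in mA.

V_GS = V_G = 2.74 V, so V_ov = 2.74 − 1.24 = 1.5 V.
k_n = μ_nC_ox · (W/L) = 3.23 mA/V².
Assume saturation: I_D = ½ k_n V_ov² = 0.5 × 3.23 × 1.5² = 3.63 mA, giving V_DS = V_DD − I_D R_D = 4.91 − 3.63 × 0.592 = 2.76 V.
V_DS = 2.76 V ≥ V_ov = 1.5 V, confirming saturation.

I_D = 3.63 mA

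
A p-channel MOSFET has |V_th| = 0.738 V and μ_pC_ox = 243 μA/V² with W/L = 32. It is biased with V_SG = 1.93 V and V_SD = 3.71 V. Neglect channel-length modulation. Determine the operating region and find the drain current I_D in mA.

k_p = μ_pC_ox · (W/L) = 7.776 mA/V².
V_ov = V_SG − |V_th| = 1.93 − 0.738 = 1.19 V.
Since V_SD = 3.71 V ≥ V_ov = 1.19 V, the device is in saturation.
I_D = ½ k_p V_ov² = 0.5 × 7.776 × 1.19² = 5.52 mA.

Saturation; I_D = 5.52 mA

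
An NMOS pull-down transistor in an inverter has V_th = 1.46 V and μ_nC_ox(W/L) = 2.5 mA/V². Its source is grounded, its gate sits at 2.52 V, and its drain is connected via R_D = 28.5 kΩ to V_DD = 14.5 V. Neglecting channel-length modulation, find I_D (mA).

V_GS = V_G = 2.52 V, so V_ov = 2.52 − 1.46 = 1.06 V.
Assume saturation: I_D = ½ k_n V_ov² = 0.5 × 2.5 × 1.06² = 1.4 mA, giving V_DS = V_DD − I_D R_D = 14.5 − 1.4 × 28.5 = -25.5 V.
But -25.5 V < V_ov = 1.06 V, so the device is actually in triode.
In triode I_D = k_n[V_ov V_DS − ½ V_DS²] and I_D = (V_DD − V_DS)/R_D. Equating: 35.6 V_DS² − 76.53 V_DS + 14.5 = 0, giving V_DS = 0.21 V (the root below V_ov).
I_D = (14.5 − 0.21) / 28.5 = 0.501 mA.

I_D = 0.501 mA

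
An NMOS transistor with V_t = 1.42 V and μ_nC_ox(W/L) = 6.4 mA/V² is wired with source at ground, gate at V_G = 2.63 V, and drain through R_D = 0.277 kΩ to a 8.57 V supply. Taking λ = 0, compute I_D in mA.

V_GS = V_G = 2.63 V, so V_ov = 2.63 − 1.42 = 1.21 V.
Assume saturation: I_D = ½ k_n V_ov² = 0.5 × 6.4 × 1.21² = 4.69 mA, giving V_DS = V_DD − I_D R_D = 8.57 − 4.69 × 0.277 = 7.27 V.
V_DS = 7.27 V ≥ V_ov = 1.21 V, confirming saturation.

I_D = 4.69 mA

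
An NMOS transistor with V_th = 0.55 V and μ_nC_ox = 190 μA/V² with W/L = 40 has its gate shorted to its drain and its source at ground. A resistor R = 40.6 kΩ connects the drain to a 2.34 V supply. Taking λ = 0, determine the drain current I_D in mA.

I_D = 0.0415 mA

With gate tied to drain, V_GS = V_DS ≥ V_GS − V_th, so the device is in saturation.
k_n = μ_nC_ox · (W/L) = 7.6 mA/V².
KCL at the drain: ½ k_n (V_GS − V_th)² = (V_DD − V_GS)/R.
Let x = V_GS − 0.55. Then 154 x² + x − 1.79 = 0, giving x = 0.105 V (positive root), so V_GS = 0.655 V.
I_D = (V_DD − V_GS)/R = (2.34 − 0.655) / 40.6 = 0.0415 mA.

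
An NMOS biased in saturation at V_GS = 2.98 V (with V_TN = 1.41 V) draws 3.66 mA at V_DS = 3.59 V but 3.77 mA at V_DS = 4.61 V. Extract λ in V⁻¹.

With V_GS fixed, I_D ∝ (1 + λ V_DS) in saturation, so I_D2/I_D1 = (1 + λ V_DS2)/(1 + λ V_DS1).
3.77/3.66 = 1.03 = (1 + 4.61 λ)/(1 + 3.59 λ).
Solving: λ (I_D1 V_DS2 − I_D2 V_DS1) = I_D2 − I_D1, so λ = (3.77 − 3.66) / (3.66 × 4.61 − 3.77 × 3.59) = 0.11 / 3.34 = 0.033 V⁻¹.

λ = 0.0330 V⁻¹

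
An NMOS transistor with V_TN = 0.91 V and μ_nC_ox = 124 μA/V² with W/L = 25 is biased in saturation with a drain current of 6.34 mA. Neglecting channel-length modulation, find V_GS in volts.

k_n = μ_nC_ox · (W/L) = 3.1 mA/V².
In saturation I_D = ½ k_n (V_GS − V_TN)², so V_GS − V_TN = √(2 I_D / k_n) = √(2 × 6.34 / 3.1) = 2.02 V.
V_GS = 0.91 + 2.02 = 2.93 V.

V_GS = 2.93 V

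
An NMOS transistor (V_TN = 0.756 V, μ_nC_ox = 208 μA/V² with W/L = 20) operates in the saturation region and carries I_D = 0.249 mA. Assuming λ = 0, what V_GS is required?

k_n = μ_nC_ox · (W/L) = 4.16 mA/V².
In saturation I_D = ½ k_n (V_GS − V_TN)², so V_GS − V_TN = √(2 I_D / k_n) = √(2 × 0.249 / 4.16) = 0.346 V.
V_GS = 0.756 + 0.346 = 1.1 V.

V_GS = 1.10 V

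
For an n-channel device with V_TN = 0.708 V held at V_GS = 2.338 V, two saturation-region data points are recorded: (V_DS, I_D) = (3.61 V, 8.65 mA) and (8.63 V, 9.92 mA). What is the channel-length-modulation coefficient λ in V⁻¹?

λ = 0.0327 V⁻¹

With V_GS fixed, I_D ∝ (1 + λ V_DS) in saturation, so I_D2/I_D1 = (1 + λ V_DS2)/(1 + λ V_DS1).
9.92/8.65 = 1.147 = (1 + 8.63 λ)/(1 + 3.61 λ).
Solving: λ (I_D1 V_DS2 − I_D2 V_DS1) = I_D2 − I_D1, so λ = (9.92 − 8.65) / (8.65 × 8.63 − 9.92 × 3.61) = 1.27 / 38.8 = 0.0327 V⁻¹.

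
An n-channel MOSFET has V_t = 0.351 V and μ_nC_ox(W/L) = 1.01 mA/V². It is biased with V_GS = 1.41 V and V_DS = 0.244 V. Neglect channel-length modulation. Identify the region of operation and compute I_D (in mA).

Triode; I_D = 0.231 mA

V_ov = V_GS − V_t = 1.41 − 0.351 = 1.06 V.
Since V_DS = 0.244 V < V_ov = 1.06 V, the device is in the triode region.
I_D = k_n [V_ov · V_DS − ½ V_DS²] = 1.01 × [1.06 × 0.244 − 0.5 × 0.244²] = 0.231 mA.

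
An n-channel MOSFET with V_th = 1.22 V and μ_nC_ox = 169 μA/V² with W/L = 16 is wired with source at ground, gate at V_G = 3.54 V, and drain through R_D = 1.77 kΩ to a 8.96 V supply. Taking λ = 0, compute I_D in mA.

V_GS = V_G = 3.54 V, so V_ov = 3.54 − 1.22 = 2.32 V.
k_n = μ_nC_ox · (W/L) = 2.704 mA/V².
Assume saturation: I_D = ½ k_n V_ov² = 0.5 × 2.704 × 2.32² = 7.28 mA, giving V_DS = V_DD − I_D R_D = 8.96 − 7.28 × 1.77 = -3.92 V.
But -3.92 V < V_ov = 2.32 V, so the device is actually in triode.
In triode I_D = k_n[V_ov V_DS − ½ V_DS²] and I_D = (V_DD − V_DS)/R_D. Equating: 2.39 V_DS² − 12.1 V_DS + 8.96 = 0, giving V_DS = 0.901 V (the root below V_ov).
I_D = (8.96 − 0.901) / 1.77 = 4.55 mA.

I_D = 4.55 mA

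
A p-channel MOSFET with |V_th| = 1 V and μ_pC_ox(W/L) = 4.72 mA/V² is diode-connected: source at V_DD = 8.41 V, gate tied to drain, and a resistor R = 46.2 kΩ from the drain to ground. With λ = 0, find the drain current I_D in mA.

I_D = 0.155 mA

With gate tied to drain, V_SG = V_SD ≥ V_SG − |V_th|, so the device is in saturation.
KCL at the drain: ½ k_p (V_SG − |V_th|)² = (V_DD − V_SG)/R.
Let x = V_SG − 1. Then 109 x² + x − 7.41 = 0, giving x = 0.256 V (positive root), so V_SG = 1.26 V.
I_D = (V_DD − V_SG)/R = (8.41 − 1.26) / 46.2 = 0.155 mA.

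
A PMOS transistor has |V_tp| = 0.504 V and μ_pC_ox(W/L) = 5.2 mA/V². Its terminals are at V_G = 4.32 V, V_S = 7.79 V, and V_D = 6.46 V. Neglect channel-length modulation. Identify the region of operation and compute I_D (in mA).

Triode; I_D = 15.9 mA

V_SG = V_S − V_G = 7.79 − 4.32 = 3.47 V; V_SD = V_S − V_D = 7.79 − 6.46 = 1.33 V.
V_ov = V_SG − |V_tp| = 3.47 − 0.504 = 2.97 V.
Since V_SD = 1.33 V < V_ov = 2.97 V, the device is in the triode region.
I_D = k_p [V_ov · V_SD − ½ V_SD²] = 5.2 × [2.97 × 1.33 − 0.5 × 1.33²] = 15.9 mA.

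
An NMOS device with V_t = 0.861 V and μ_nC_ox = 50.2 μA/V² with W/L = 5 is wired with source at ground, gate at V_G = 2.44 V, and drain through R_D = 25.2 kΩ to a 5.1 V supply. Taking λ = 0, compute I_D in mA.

I_D = 0.180 mA

V_GS = V_G = 2.44 V, so V_ov = 2.44 − 0.861 = 1.58 V.
k_n = μ_nC_ox · (W/L) = 0.251 mA/V².
Assume saturation: I_D = ½ k_n V_ov² = 0.5 × 0.251 × 1.58² = 0.313 mA, giving V_DS = V_DD − I_D R_D = 5.1 − 0.313 × 25.2 = -2.79 V.
But -2.79 V < V_ov = 1.58 V, so the device is actually in triode.
In triode I_D = k_n[V_ov V_DS − ½ V_DS²] and I_D = (V_DD − V_DS)/R_D. Equating: 3.16 V_DS² − 10.99 V_DS + 5.1 = 0, giving V_DS = 0.552 V (the root below V_ov).
I_D = (5.1 − 0.552) / 25.2 = 0.18 mA.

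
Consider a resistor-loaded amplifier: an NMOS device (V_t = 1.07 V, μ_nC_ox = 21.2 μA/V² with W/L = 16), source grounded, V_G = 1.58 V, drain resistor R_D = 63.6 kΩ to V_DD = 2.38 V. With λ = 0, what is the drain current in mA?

I_D = 0.0334 mA

V_GS = V_G = 1.58 V, so V_ov = 1.58 − 1.07 = 0.51 V.
k_n = μ_nC_ox · (W/L) = 0.3392 mA/V².
Assume saturation: I_D = ½ k_n V_ov² = 0.5 × 0.3392 × 0.51² = 0.0441 mA, giving V_DS = V_DD − I_D R_D = 2.38 − 0.0441 × 63.6 = -0.426 V.
But -0.426 V < V_ov = 0.51 V, so the device is actually in triode.
In triode I_D = k_n[V_ov V_DS − ½ V_DS²] and I_D = (V_DD − V_DS)/R_D. Equating: 10.8 V_DS² − 12 V_DS + 2.38 = 0, giving V_DS = 0.258 V (the root below V_ov).
I_D = (2.38 − 0.258) / 63.6 = 0.0334 mA.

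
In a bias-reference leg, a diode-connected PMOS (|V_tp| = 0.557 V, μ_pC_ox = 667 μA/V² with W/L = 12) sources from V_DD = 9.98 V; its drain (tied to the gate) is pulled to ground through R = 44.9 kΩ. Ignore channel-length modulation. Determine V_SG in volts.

With gate tied to drain, V_SG = V_SD ≥ V_SG − |V_tp|, so the device is in saturation.
k_p = μ_pC_ox · (W/L) = 8.004 mA/V².
KCL at the drain: ½ k_p (V_SG − |V_tp|)² = (V_DD − V_SG)/R.
Let x = V_SG − 0.557. Then 180 x² + x − 9.423 = 0, giving x = 0.226 V (positive root), so V_SG = 0.783 V.
I_D = (V_DD − V_SG)/R = (9.98 − 0.783) / 44.9 = 0.205 mA.

V_SG = 0.783 V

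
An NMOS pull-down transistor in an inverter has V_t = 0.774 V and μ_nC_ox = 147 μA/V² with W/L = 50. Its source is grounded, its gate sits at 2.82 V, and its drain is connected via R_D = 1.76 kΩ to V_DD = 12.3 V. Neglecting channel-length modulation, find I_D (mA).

V_GS = V_G = 2.82 V, so V_ov = 2.82 − 0.774 = 2.05 V.
k_n = μ_nC_ox · (W/L) = 7.35 mA/V².
Assume saturation: I_D = ½ k_n V_ov² = 0.5 × 7.35 × 2.05² = 15.4 mA, giving V_DS = V_DD − I_D R_D = 12.3 − 15.4 × 1.76 = -14.8 V.
But -14.8 V < V_ov = 2.05 V, so the device is actually in triode.
In triode I_D = k_n[V_ov V_DS − ½ V_DS²] and I_D = (V_DD − V_DS)/R_D. Equating: 6.47 V_DS² − 27.47 V_DS + 12.3 = 0, giving V_DS = 0.509 V (the root below V_ov).
I_D = (12.3 − 0.509) / 1.76 = 6.7 mA.

I_D = 6.70 mA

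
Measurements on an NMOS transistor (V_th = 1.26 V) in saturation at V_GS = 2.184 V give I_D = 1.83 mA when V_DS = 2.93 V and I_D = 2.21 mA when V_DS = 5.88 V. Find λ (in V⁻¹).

λ = 0.0887 V⁻¹

With V_GS fixed, I_D ∝ (1 + λ V_DS) in saturation, so I_D2/I_D1 = (1 + λ V_DS2)/(1 + λ V_DS1).
2.21/1.83 = 1.208 = (1 + 5.88 λ)/(1 + 2.93 λ).
Solving: λ (I_D1 V_DS2 − I_D2 V_DS1) = I_D2 − I_D1, so λ = (2.21 − 1.83) / (1.83 × 5.88 − 2.21 × 2.93) = 0.38 / 4.29 = 0.0887 V⁻¹.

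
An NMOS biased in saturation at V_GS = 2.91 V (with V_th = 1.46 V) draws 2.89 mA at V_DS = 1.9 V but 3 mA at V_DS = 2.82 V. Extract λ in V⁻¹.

λ = 0.0449 V⁻¹

With V_GS fixed, I_D ∝ (1 + λ V_DS) in saturation, so I_D2/I_D1 = (1 + λ V_DS2)/(1 + λ V_DS1).
3/2.89 = 1.038 = (1 + 2.82 λ)/(1 + 1.9 λ).
Solving: λ (I_D1 V_DS2 − I_D2 V_DS1) = I_D2 − I_D1, so λ = (3 − 2.89) / (2.89 × 2.82 − 3 × 1.9) = 0.11 / 2.45 = 0.0449 V⁻¹.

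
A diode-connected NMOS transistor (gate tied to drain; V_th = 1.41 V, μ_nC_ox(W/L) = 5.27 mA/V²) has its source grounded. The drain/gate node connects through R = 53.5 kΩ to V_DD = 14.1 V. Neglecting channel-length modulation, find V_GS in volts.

V_GS = 1.71 V

With gate tied to drain, V_GS = V_DS ≥ V_GS − V_th, so the device is in saturation.
KCL at the drain: ½ k_n (V_GS − V_th)² = (V_DD − V_GS)/R.
Let x = V_GS − 1.41. Then 141 x² + x − 12.69 = 0, giving x = 0.297 V (positive root), so V_GS = 1.71 V.
I_D = (V_DD − V_GS)/R = (14.1 − 1.71) / 53.5 = 0.232 mA.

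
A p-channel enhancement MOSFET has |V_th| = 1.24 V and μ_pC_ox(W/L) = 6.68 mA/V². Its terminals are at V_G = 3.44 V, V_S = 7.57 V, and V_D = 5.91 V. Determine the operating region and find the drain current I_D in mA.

V_SG = V_S − V_G = 7.57 − 3.44 = 4.13 V; V_SD = V_S − V_D = 7.57 − 5.91 = 1.66 V.
V_ov = V_SG − |V_th| = 4.13 − 1.24 = 2.89 V.
Since V_SD = 1.66 V < V_ov = 2.89 V, the device is in the triode region.
I_D = k_p [V_ov · V_SD − ½ V_SD²] = 6.68 × [2.89 × 1.66 − 0.5 × 1.66²] = 22.8 mA.

Triode; I_D = 22.8 mA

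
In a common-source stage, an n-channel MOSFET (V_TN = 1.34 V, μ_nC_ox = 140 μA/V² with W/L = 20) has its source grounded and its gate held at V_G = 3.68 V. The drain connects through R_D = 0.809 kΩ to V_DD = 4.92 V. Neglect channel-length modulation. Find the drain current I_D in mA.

V_GS = V_G = 3.68 V, so V_ov = 3.68 − 1.34 = 2.34 V.
k_n = μ_nC_ox · (W/L) = 2.8 mA/V².
Assume saturation: I_D = ½ k_n V_ov² = 0.5 × 2.8 × 2.34² = 7.67 mA, giving V_DS = V_DD − I_D R_D = 4.92 − 7.67 × 0.809 = -1.28 V.
But -1.28 V < V_ov = 2.34 V, so the device is actually in triode.
In triode I_D = k_n[V_ov V_DS − ½ V_DS²] and I_D = (V_DD − V_DS)/R_D. Equating: 1.13 V_DS² − 6.301 V_DS + 4.92 = 0, giving V_DS = 0.94 V (the root below V_ov).
I_D = (4.92 − 0.94) / 0.809 = 4.92 mA.

I_D = 4.92 mA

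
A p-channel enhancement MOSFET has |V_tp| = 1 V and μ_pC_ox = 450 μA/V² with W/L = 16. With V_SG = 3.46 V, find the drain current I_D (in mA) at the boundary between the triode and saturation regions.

At the boundary V_SD = V_ov = V_SG − |V_tp| = 3.46 − 1 = 2.46 V.
k_p = μ_pC_ox · (W/L) = 7.2 mA/V².
I_D = ½ k_p V_ov² = 0.5 × 7.2 × 2.46² = 21.8 mA.

I_D = 21.8 mA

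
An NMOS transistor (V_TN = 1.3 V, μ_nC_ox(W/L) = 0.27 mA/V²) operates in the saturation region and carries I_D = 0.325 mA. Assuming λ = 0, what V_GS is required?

In saturation I_D = ½ k_n (V_GS − V_TN)², so V_GS − V_TN = √(2 I_D / k_n) = √(2 × 0.325 / 0.27) = 1.55 V.
V_GS = 1.3 + 1.55 = 2.85 V.

V_GS = 2.85 V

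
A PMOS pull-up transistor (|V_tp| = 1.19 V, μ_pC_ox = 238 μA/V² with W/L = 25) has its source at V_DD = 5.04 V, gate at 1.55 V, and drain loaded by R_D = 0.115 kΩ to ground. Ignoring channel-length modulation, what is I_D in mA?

V_SG = V_DD − V_G = 5.04 − 1.55 = 3.49 V, so V_ov = 3.49 − 1.19 = 2.3 V.
k_p = μ_pC_ox · (W/L) = 5.95 mA/V².
Assume saturation: I_D = ½ k_p V_ov² = 0.5 × 5.95 × 2.3² = 15.7 mA, giving V_SD = V_DD − I_D R_D = 5.04 − 15.7 × 0.115 = 3.23 V.
V_SD = 3.23 V ≥ V_ov = 2.3 V, confirming saturation.

I_D = 15.7 mA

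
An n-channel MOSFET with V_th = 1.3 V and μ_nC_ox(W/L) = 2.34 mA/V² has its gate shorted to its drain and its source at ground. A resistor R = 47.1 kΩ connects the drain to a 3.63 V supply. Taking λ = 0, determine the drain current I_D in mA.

With gate tied to drain, V_GS = V_DS ≥ V_GS − V_th, so the device is in saturation.
KCL at the drain: ½ k_n (V_GS − V_th)² = (V_DD − V_GS)/R.
Let x = V_GS − 1.3. Then 55.1 x² + x − 2.33 = 0, giving x = 0.197 V (positive root), so V_GS = 1.5 V.
I_D = (V_DD − V_GS)/R = (3.63 − 1.5) / 47.1 = 0.0453 mA.

I_D = 0.0453 mA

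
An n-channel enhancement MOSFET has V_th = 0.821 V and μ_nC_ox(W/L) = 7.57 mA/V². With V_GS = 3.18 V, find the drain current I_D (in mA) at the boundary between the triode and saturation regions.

I_D = 21.1 mA

At the boundary V_DS = V_ov = V_GS − V_th = 3.18 − 0.821 = 2.36 V.
I_D = ½ k_n V_ov² = 0.5 × 7.57 × 2.36² = 21.1 mA.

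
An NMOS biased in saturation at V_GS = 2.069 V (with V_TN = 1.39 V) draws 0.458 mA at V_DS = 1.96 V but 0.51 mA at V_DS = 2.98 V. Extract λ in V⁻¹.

λ = 0.142 V⁻¹

With V_GS fixed, I_D ∝ (1 + λ V_DS) in saturation, so I_D2/I_D1 = (1 + λ V_DS2)/(1 + λ V_DS1).
0.51/0.458 = 1.114 = (1 + 2.98 λ)/(1 + 1.96 λ).
Solving: λ (I_D1 V_DS2 − I_D2 V_DS1) = I_D2 − I_D1, so λ = (0.51 − 0.458) / (0.458 × 2.98 − 0.51 × 1.96) = 0.052 / 0.365 = 0.142 V⁻¹.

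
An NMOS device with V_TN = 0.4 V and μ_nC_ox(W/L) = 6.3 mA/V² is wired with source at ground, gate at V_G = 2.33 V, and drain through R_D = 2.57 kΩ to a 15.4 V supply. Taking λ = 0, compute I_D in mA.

V_GS = V_G = 2.33 V, so V_ov = 2.33 − 0.4 = 1.93 V.
Assume saturation: I_D = ½ k_n V_ov² = 0.5 × 6.3 × 1.93² = 11.7 mA, giving V_DS = V_DD − I_D R_D = 15.4 − 11.7 × 2.57 = -14.8 V.
But -14.8 V < V_ov = 1.93 V, so the device is actually in triode.
In triode I_D = k_n[V_ov V_DS − ½ V_DS²] and I_D = (V_DD − V_DS)/R_D. Equating: 8.1 V_DS² − 32.25 V_DS + 15.4 = 0, giving V_DS = 0.555 V (the root below V_ov).
I_D = (15.4 − 0.555) / 2.57 = 5.78 mA.

I_D = 5.78 mA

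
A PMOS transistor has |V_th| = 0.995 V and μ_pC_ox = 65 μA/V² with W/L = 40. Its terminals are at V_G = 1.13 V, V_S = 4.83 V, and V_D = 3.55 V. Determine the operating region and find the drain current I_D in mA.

V_SG = V_S − V_G = 4.83 − 1.13 = 3.7 V; V_SD = V_S − V_D = 4.83 − 3.55 = 1.28 V.
k_p = μ_pC_ox · (W/L) = 2.6 mA/V².
V_ov = V_SG − |V_th| = 3.7 − 0.995 = 2.71 V.
Since V_SD = 1.28 V < V_ov = 2.71 V, the device is in the triode region.
I_D = k_p [V_ov · V_SD − ½ V_SD²] = 2.6 × [2.71 × 1.28 − 0.5 × 1.28²] = 6.87 mA.

Triode; I_D = 6.87 mA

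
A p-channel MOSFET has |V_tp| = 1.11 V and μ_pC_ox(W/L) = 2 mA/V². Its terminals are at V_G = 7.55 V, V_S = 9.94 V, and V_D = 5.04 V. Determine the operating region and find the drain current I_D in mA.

Saturation; I_D = 1.64 mA

V_SG = V_S − V_G = 9.94 − 7.55 = 2.39 V; V_SD = V_S − V_D = 9.94 − 5.04 = 4.9 V.
V_ov = V_SG − |V_tp| = 2.39 − 1.11 = 1.28 V.
Since V_SD = 4.9 V ≥ V_ov = 1.28 V, the device is in saturation.
I_D = ½ k_p V_ov² = 0.5 × 2 × 1.28² = 1.64 mA.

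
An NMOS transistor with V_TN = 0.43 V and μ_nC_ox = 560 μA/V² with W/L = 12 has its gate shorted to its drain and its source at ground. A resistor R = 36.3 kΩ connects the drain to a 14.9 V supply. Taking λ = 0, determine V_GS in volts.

With gate tied to drain, V_GS = V_DS ≥ V_GS − V_TN, so the device is in saturation.
k_n = μ_nC_ox · (W/L) = 6.72 mA/V².
KCL at the drain: ½ k_n (V_GS − V_TN)² = (V_DD − V_GS)/R.
Let x = V_GS − 0.43. Then 122 x² + x − 14.47 = 0, giving x = 0.34 V (positive root), so V_GS = 0.77 V.
I_D = (V_DD − V_GS)/R = (14.9 − 0.77) / 36.3 = 0.389 mA.

V_GS = 0.770 V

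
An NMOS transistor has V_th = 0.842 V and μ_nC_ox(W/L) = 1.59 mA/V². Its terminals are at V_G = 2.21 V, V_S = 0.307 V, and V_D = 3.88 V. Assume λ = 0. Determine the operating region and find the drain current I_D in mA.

Saturation; I_D = 0.895 mA

V_GS = V_G − V_S = 2.21 − 0.307 = 1.9 V; V_DS = V_D − V_S = 3.88 − 0.307 = 3.57 V.
V_ov = V_GS − V_th = 1.9 − 0.842 = 1.06 V.
Since V_DS = 3.57 V ≥ V_ov = 1.06 V, the device is in saturation.
I_D = ½ k_n V_ov² = 0.5 × 1.59 × 1.06² = 0.895 mA.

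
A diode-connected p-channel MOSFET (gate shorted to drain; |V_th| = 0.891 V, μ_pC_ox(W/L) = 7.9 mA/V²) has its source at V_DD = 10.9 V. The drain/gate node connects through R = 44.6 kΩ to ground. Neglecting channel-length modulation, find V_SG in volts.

With gate tied to drain, V_SG = V_SD ≥ V_SG − |V_th|, so the device is in saturation.
KCL at the drain: ½ k_p (V_SG − |V_th|)² = (V_DD − V_SG)/R.
Let x = V_SG − 0.891. Then 176 x² + x − 10.01 = 0, giving x = 0.236 V (positive root), so V_SG = 1.13 V.
I_D = (V_DD − V_SG)/R = (10.9 − 1.13) / 44.6 = 0.219 mA.

V_SG = 1.13 V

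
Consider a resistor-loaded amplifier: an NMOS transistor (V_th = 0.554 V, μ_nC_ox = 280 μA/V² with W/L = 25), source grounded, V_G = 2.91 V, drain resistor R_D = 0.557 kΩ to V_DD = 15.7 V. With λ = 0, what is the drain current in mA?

V_GS = V_G = 2.91 V, so V_ov = 2.91 − 0.554 = 2.36 V.
k_n = μ_nC_ox · (W/L) = 7 mA/V².
Assume saturation: I_D = ½ k_n V_ov² = 0.5 × 7 × 2.36² = 19.4 mA, giving V_DS = V_DD − I_D R_D = 15.7 − 19.4 × 0.557 = 4.88 V.
V_DS = 4.88 V ≥ V_ov = 2.36 V, confirming saturation.

I_D = 19.4 mA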